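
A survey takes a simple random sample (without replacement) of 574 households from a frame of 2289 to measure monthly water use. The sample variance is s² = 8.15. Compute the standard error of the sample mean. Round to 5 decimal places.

0.10314

Under SRS without replacement, Var(ȳ) = (1 − f)·s²/n with f = n/N = 574/2289 = 0.25076453.
Var(ȳ) = (1 − 0.25076453)·8.15/574 = 0.74923547·0.014198606 = 0.0106381.
SE(ȳ) = √(0.0106381) = 0.10314.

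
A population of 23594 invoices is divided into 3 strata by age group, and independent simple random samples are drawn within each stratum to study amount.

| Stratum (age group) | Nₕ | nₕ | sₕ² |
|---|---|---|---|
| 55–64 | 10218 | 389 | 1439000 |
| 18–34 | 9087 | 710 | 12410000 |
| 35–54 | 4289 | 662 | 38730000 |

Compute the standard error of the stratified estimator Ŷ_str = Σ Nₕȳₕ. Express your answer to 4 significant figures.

Var(Ŷ_str) = Σₕ Nₕ²(1 − fₕ)sₕ²/nₕ.
55–64: 10218²·(1 − 389/10218)·1439000/389 = 3.7152362 × 10^11.
18–34: 9087²·(1 − 710/9087)·12410000/710 = 1.3305233 × 10^12.
35–54: 4289²·(1 − 662/4289)·38730000/662 = 9.1010837 × 10^11.
Sum = 2.6121553 × 10^12.
SE = √(2.6121553 × 10^12) = 1.616 × 10^6.

1.616 × 10^6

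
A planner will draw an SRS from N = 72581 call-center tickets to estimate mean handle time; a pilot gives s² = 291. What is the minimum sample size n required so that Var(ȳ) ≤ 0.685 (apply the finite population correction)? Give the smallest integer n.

Without fpc, n₀ = s²/D = 291/0.685 = 424.8175.
With fpc, (1 − n/N)·s²/n ≤ D requires n ≥ n₀/(1 + n₀/N) = 424.8175/(1 + 424.8175/72581) = 422.3455.
Rounding up, n = 423.

423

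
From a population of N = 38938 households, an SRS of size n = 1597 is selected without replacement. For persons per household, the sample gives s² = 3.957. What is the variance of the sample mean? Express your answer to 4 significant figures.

0.002376

Under SRS without replacement, Var(ȳ) = (1 − f)·s²/n with f = n/N = 1597/38938 = 0.04101392.
Var(ȳ) = (1 − 0.04101392)·3.957/1597 = 0.95898608·0.0024777708 = 0.0023761477.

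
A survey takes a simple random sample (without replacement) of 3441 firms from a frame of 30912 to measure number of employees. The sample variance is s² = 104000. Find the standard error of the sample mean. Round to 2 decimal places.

Under SRS without replacement, Var(ȳ) = (1 − f)·s²/n with f = n/N = 3441/30912 = 0.11131599.
Var(ȳ) = (1 − 0.11131599)·104000/3441 = 0.88868401·30.223772 = 26.859383.
SE(ȳ) = √(26.859383) = 5.18.

5.18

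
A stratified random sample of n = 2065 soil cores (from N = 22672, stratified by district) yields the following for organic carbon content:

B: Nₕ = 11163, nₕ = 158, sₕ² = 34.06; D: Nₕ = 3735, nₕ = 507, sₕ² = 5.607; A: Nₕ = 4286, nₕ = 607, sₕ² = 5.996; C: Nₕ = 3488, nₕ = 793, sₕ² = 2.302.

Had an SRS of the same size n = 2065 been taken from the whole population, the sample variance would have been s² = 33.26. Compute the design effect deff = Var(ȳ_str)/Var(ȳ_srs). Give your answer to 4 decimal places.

3.5613

Var(ȳ_str) = Σ Wₕ²(1−fₕ)sₕ²/nₕ with Wₕ = Nₕ/22672:
  B: (11163/22672)²·(1−158/11163)·34.06/158 = 0.051520357
  D: (3735/22672)²·(1−507/3735)·5.607/507 = 2.5939826 × 10^-4
  A: (4286/22672)²·(1−607/4286)·5.996/607 = 3.0302274 × 10^-4
  C: (3488/22672)²·(1−793/3488)·2.302/793 = 5.3086942 × 10^-5
  → Var(ȳ_str) = 0.052135865.
Var(ȳ_srs) = (1 − 2065/22672)·33.26/2065 = 0.01463953.
deff = 0.052135865 / 0.01463953 = 3.5613.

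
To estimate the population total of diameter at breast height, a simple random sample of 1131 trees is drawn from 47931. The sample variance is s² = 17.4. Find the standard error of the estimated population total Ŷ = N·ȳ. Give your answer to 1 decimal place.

5874.5

Var(Ŷ) = N²·Var(ȳ) = N²·(1 − n/N)·s²/n.
f = 1131/47931 = 0.02359642; Var(ȳ) = 0.97640358·17.4/1131 = 0.015021594.
Var(Ŷ) = 47931² · 0.015021594 = 3.4510321 × 10^7.
SE(Ŷ) = √(3.4510321 × 10^7) = 5874.5.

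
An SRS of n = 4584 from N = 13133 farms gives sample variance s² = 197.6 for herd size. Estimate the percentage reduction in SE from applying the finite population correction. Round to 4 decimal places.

19.3182

f = n/N = 4584/13133 = 0.34904439.
SE_no-fpc = √(s²/n) = 0.20762095; SE_fpc = √((1−f)s²/n) = 0.16751236.
Ratio = √(1−f) = 0.80681820. Reduction = 100·(1 − 0.80681820) = 19.3182%.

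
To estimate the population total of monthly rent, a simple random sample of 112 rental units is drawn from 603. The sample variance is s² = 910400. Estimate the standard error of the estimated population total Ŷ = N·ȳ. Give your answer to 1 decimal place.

49057.6

Var(Ŷ) = N²·Var(ȳ) = N²·(1 − n/N)·s²/n.
f = 112/603 = 0.18573798; Var(ȳ) = 0.81426202·910400/112 = 6618.787.
Var(Ŷ) = 603² · 6618.787 = 2.4066505 × 10^9.
SE(Ŷ) = √(2.4066505 × 10^9) = 49057.6.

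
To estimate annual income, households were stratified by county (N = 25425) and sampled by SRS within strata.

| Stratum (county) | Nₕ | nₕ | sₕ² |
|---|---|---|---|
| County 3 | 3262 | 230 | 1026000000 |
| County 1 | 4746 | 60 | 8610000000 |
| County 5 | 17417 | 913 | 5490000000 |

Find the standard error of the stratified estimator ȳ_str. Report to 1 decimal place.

2771.1

Var(ȳ_str) = Σₕ Wₕ²(1 − fₕ)sₕ²/nₕ with Wₕ = Nₕ/N, N = 25425.
County 3: Wₕ = 0.12829892; term = 0.12829892²·(1 − 0.07050889)·1026000000/230 = 68251.273.
County 1: Wₕ = 0.18666667; term = 0.18666667²·(1 − 0.01264223)·8610000000/60 = 4.9369644 × 10^6.
County 5: Wₕ = 0.68503441; term = 0.68503441²·(1 − 0.05242005)·5490000000/913 = 2.6738818 × 10^6.
Sum = 7.6790975 × 10^6.
SE = √(7.6790975 × 10^6) = 2771.1.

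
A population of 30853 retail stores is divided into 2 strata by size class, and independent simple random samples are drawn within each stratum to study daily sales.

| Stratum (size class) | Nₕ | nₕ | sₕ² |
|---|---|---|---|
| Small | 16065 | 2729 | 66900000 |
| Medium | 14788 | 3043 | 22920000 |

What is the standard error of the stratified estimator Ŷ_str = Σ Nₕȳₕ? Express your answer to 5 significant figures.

2.5613 × 10^6

Var(Ŷ_str) = Σₕ Nₕ²(1 − fₕ)sₕ²/nₕ.
Small: 16065²·(1 − 2729/16065)·66900000/2729 = 5.2520506 × 10^12.
Medium: 14788²·(1 − 3043/14788)·22920000/3043 = 1.3082029 × 10^12.
Sum = 6.5602535 × 10^12.
SE = √(6.5602535 × 10^12) = 2.5613 × 10^6.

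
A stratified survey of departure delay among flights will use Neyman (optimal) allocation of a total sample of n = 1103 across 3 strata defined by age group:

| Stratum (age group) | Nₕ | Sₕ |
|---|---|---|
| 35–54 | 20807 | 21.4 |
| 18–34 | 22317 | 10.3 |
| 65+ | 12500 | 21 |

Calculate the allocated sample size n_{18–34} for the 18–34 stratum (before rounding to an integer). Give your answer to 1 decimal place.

270.4

Neyman allocation: nₕ = n·NₕSₕ / Σⱼ NⱼSⱼ.
Σ NⱼSⱼ = 20807·21.4 + 22317·10.3 + 12500·21 = 937634.9.
n_{18–34} = 1103·22317·10.3 / 937634.9 = 270.4.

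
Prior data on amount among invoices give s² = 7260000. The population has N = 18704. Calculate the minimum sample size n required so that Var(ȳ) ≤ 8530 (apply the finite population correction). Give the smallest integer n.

Without fpc, n₀ = s²/D = 7260000/8530 = 851.1137.
With fpc, (1 − n/N)·s²/n ≤ D requires n ≥ n₀/(1 + n₀/N) = 851.1137/(1 + 851.1137/18704) = 814.0700.
Rounding up, n = 815.

815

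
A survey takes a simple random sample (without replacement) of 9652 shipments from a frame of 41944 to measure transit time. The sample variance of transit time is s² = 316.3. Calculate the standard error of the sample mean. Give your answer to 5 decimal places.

0.15884

Under SRS without replacement, Var(ȳ) = (1 − f)·s²/n with f = n/N = 9652/41944 = 0.23011635.
Var(ȳ) = (1 − 0.23011635)·316.3/9652 = 0.76988365·0.03277041 = 0.025229403.
SE(ȳ) = √(0.025229403) = 0.15884.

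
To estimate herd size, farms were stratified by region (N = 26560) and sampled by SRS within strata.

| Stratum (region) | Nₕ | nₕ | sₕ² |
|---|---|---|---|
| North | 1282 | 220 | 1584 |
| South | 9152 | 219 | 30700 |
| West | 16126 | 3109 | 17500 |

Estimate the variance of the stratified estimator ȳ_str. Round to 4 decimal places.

17.9350

Var(ȳ_str) = Σₕ Wₕ²(1 − fₕ)sₕ²/nₕ with Wₕ = Nₕ/N, N = 26560.
North: Wₕ = 0.04826807; term = 0.04826807²·(1 − 0.17160686)·1584/220 = 0.013895971.
South: Wₕ = 0.34457831; term = 0.34457831²·(1 − 0.02392920)·30700/219 = 16.246188.
West: Wₕ = 0.60715361; term = 0.60715361²·(1 − 0.19279425)·17500/3109 = 1.674938.
Sum = 17.935022.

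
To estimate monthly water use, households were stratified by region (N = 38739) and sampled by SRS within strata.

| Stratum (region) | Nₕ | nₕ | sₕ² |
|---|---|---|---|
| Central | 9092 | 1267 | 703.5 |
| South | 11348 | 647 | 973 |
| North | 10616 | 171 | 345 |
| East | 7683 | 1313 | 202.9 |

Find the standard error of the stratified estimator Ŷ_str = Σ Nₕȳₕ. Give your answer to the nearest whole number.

21293

Var(Ŷ_str) = Σₕ Nₕ²(1 − fₕ)sₕ²/nₕ.
Central: 9092²·(1 − 1267/9092)·703.5/1267 = 3.9503107 × 10^7.
South: 11348²·(1 − 647/11348)·973/647 = 1.8262165 × 10^8.
North: 10616²·(1 − 171/10616)·345/171 = 2.2371358 × 10^8.
East: 7683²·(1 − 1313/7683)·202.9/1313 = 7.5628866 × 10^6.
Sum = 4.5340122 × 10^8.
SE = √(4.5340122 × 10^8) = 21293.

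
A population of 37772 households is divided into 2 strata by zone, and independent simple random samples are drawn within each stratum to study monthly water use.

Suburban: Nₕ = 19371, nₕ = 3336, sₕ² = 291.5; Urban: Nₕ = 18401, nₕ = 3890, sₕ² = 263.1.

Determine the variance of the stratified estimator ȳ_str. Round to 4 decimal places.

0.0317

Var(ȳ_str) = Σₕ Wₕ²(1 − fₕ)sₕ²/nₕ with Wₕ = Nₕ/N, N = 37772.
Suburban: Wₕ = 0.51284020; term = 0.51284020²·(1 − 0.17221620)·291.5/3336 = 0.019023637.
Urban: Wₕ = 0.48715980; term = 0.48715980²·(1 − 0.21140155)·263.1/3890 = 0.012658145.
Sum = 0.031681782.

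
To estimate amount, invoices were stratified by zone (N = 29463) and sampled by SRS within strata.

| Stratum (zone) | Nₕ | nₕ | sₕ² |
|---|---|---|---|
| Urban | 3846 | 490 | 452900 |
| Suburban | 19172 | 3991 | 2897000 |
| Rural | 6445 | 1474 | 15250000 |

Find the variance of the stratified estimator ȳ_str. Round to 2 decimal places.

Var(ȳ_str) = Σₕ Wₕ²(1 − fₕ)sₕ²/nₕ with Wₕ = Nₕ/N, N = 29463.
Urban: Wₕ = 0.13053661; term = 0.13053661²·(1 − 0.12740510)·452900/490 = 13.743063.
Suburban: Wₕ = 0.65071446; term = 0.65071446²·(1 − 0.20816816)·2897000/3991 = 243.37762.
Rural: Wₕ = 0.21874894; term = 0.21874894²·(1 − 0.22870442)·15250000/1474 = 381.84325.
Sum = 638.96393.

638.96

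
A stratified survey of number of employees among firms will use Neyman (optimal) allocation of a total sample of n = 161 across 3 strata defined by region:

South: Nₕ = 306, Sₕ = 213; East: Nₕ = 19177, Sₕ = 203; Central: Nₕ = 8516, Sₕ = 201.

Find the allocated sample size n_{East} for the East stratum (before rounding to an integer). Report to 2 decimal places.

Neyman allocation: nₕ = n·NₕSₕ / Σⱼ NⱼSⱼ.
Σ NⱼSⱼ = 306·213 + 19177·203 + 8516·201 = 5.669825 × 10^6.
n_{East} = 161·19177·203 / (5.669825 × 10^6) = 110.54.

110.54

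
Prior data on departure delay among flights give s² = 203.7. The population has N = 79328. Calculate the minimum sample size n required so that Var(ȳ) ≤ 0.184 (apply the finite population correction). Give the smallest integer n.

Without fpc, n₀ = s²/D = 203.7/0.184 = 1107.0652.
With fpc, (1 − n/N)·s²/n ≤ D requires n ≥ n₀/(1 + n₀/N) = 1107.0652/(1 + 1107.0652/79328) = 1091.8281.
Rounding up, n = 1092.

1092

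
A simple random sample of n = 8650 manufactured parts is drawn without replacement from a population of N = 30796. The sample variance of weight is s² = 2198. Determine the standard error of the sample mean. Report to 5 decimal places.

Under SRS without replacement, Var(ȳ) = (1 − f)·s²/n with f = n/N = 8650/30796 = 0.28088063.
Var(ȳ) = (1 − 0.28088063)·2198/8650 = 0.71911937·0.25410405 = 0.18273114.
SE(ȳ) = √(0.18273114) = 0.42747.

0.42747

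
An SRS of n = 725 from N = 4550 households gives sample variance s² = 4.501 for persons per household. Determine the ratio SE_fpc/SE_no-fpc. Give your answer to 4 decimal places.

0.9169

f = n/N = 725/4550 = 0.15934066.
SE_no-fpc = √(s²/n) = 0.078792613; SE_fpc = √((1−f)s²/n) = 0.072242959.
Ratio = √(1−f) = 0.91687477.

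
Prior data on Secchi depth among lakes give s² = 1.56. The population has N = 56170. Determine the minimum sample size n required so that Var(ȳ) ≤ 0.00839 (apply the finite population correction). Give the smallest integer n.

186

Without fpc, n₀ = s²/D = 1.56/0.00839 = 185.9356.
With fpc, (1 − n/N)·s²/n ≤ D requires n ≥ n₀/(1 + n₀/N) = 185.9356/(1 + 185.9356/56170) = 185.3221.
Rounding up, n = 186.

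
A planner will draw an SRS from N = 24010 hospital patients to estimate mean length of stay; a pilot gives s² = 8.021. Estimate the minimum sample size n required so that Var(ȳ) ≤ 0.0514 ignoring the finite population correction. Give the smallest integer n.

157

Without fpc, n₀ = s²/D = 8.021/0.0514 = 156.0506.
Rounding up, n = 157.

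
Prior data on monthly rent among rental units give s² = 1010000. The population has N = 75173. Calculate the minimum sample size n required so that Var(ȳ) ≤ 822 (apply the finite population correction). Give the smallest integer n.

Without fpc, n₀ = s²/D = 1010000/822 = 1228.7105.
With fpc, (1 − n/N)·s²/n ≤ D requires n ≥ n₀/(1 + n₀/N) = 1228.7105/(1 + 1228.7105/75173) = 1208.9501.
Rounding up, n = 1209.

1209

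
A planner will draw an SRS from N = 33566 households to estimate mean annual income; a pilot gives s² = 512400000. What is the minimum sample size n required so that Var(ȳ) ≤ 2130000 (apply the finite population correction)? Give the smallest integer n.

Without fpc, n₀ = s²/D = 512400000/2130000 = 240.5634.
With fpc, (1 − n/N)·s²/n ≤ D requires n ≥ n₀/(1 + n₀/N) = 240.5634/(1 + 240.5634/33566) = 238.8516.
Rounding up, n = 239.

239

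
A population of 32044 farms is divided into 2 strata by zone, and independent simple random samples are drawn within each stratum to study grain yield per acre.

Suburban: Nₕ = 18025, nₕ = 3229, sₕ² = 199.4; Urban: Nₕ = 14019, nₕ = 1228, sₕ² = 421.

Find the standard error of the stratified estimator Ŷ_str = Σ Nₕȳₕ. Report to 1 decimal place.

Var(Ŷ_str) = Σₕ Nₕ²(1 − fₕ)sₕ²/nₕ.
Suburban: 18025²·(1 − 3229/18025)·199.4/3229 = 1.6469359 × 10^7.
Urban: 14019²·(1 − 1228/14019)·421/1228 = 6.1475952 × 10^7.
Sum = 7.7945311 × 10^7.
SE = √(7.7945311 × 10^7) = 8828.7.

8828.7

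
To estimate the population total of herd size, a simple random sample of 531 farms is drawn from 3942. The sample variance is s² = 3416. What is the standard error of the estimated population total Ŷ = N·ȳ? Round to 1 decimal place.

9300.6

Var(Ŷ) = N²·Var(ȳ) = N²·(1 − n/N)·s²/n.
f = 531/3942 = 0.13470320; Var(ȳ) = 0.86529680·3416/531 = 5.5665798.
Var(Ŷ) = 3942² · 5.5665798 = 8.650111 × 10^7.
SE(Ŷ) = √(8.650111 × 10^7) = 9300.6.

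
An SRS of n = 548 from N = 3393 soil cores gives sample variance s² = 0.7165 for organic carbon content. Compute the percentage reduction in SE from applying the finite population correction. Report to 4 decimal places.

8.4308

f = n/N = 548/3393 = 0.16150899.
SE_no-fpc = √(s²/n) = 0.036159117; SE_fpc = √((1−f)s²/n) = 0.033110598.
Ratio = √(1−f) = 0.91569155. Reduction = 100·(1 − 0.91569155) = 8.4308%.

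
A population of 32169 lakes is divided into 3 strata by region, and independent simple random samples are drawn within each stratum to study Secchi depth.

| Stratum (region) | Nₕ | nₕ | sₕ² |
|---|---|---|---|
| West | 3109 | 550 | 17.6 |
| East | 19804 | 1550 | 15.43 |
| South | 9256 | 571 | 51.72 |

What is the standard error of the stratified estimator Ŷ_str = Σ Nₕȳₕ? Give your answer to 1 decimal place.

3336.9

Var(Ŷ_str) = Σₕ Nₕ²(1 − fₕ)sₕ²/nₕ.
West: 3109²·(1 − 550/3109)·17.6/550 = 254589.79.
East: 19804²·(1 − 1550/19804)·15.43/1550 = 3.5986963 × 10^6.
South: 9256²·(1 − 571/9256)·51.72/571 = 7.2814115 × 10^6.
Sum = 1.1134698 × 10^7.
SE = √(1.1134698 × 10^7) = 3336.9.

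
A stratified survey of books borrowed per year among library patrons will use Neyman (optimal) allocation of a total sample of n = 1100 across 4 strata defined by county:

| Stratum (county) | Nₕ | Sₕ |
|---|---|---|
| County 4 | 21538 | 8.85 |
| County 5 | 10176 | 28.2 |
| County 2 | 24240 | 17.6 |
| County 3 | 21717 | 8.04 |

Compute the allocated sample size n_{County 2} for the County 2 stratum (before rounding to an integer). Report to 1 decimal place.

435.0

Neyman allocation: nₕ = n·NₕSₕ / Σⱼ NⱼSⱼ.
Σ NⱼSⱼ = 21538·8.85 + 10176·28.2 + 24240·17.6 + 21717·8.04 = 1.0788032 × 10^6.
n_{County 2} = 1100·24240·17.6 / (1.0788032 × 10^6) = 435.0.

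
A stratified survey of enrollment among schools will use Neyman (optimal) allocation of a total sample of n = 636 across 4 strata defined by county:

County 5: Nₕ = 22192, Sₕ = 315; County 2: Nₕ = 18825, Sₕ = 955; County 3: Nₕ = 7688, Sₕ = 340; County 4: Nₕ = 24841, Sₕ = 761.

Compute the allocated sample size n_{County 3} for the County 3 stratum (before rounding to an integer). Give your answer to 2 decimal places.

35.76

Neyman allocation: nₕ = n·NₕSₕ / Σⱼ NⱼSⱼ.
Σ NⱼSⱼ = 22192·315 + 18825·955 + 7688·340 + 24841·761 = 4.6486276 × 10^7.
n_{County 3} = 636·7688·340 / (4.6486276 × 10^7) = 35.76.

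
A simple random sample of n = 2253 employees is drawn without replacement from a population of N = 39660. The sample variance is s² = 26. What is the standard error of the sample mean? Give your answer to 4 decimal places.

Under SRS without replacement, Var(ȳ) = (1 − f)·s²/n with f = n/N = 2253/39660 = 0.05680787.
Var(ȳ) = (1 − 0.05680787)·26/2253 = 0.94319213·0.011540169 = 0.010884596.
SE(ȳ) = √(0.010884596) = 0.1043.

0.1043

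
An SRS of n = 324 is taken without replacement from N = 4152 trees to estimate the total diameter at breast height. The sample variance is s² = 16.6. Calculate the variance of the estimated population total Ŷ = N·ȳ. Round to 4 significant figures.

Var(Ŷ) = N²·Var(ȳ) = N²·(1 − n/N)·s²/n.
f = 324/4152 = 0.07803468; Var(ȳ) = 0.92196532·16.6/324 = 0.047236495.
Var(Ŷ) = 4152² · 0.047236495 = 814314.85.

814300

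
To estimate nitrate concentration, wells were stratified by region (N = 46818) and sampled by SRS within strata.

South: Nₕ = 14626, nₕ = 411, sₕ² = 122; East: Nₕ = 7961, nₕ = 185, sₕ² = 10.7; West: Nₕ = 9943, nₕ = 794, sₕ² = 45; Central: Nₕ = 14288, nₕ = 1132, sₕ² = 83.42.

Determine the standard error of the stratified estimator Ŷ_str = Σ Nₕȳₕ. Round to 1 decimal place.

9181.7

Var(Ŷ_str) = Σₕ Nₕ²(1 − fₕ)sₕ²/nₕ.
South: 14626²·(1 − 411/14626)·122/411 = 6.1714959 × 10^7.
East: 7961²·(1 − 185/7961)·10.7/185 = 3.5804361 × 10^6.
West: 9943²·(1 − 794/9943)·45/794 = 5.1556459 × 10^6.
Central: 14288²·(1 − 1132/14288)·83.42/1132 = 1.385221 × 10^7.
Sum = 8.4303251 × 10^7.
SE = √(8.4303251 × 10^7) = 9181.7.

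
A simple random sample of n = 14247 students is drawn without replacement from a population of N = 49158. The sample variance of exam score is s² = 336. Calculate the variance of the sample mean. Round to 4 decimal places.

Under SRS without replacement, Var(ȳ) = (1 − f)·s²/n with f = n/N = 14247/49158 = 0.28982058.
Var(ȳ) = (1 − 0.28982058)·336/14247 = 0.71017942·0.023583912 = 0.016748809.

0.0167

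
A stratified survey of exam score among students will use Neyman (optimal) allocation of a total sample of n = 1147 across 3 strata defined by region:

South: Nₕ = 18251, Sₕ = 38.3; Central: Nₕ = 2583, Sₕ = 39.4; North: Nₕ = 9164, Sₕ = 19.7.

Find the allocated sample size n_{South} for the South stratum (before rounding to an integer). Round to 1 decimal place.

Neyman allocation: nₕ = n·NₕSₕ / Σⱼ NⱼSⱼ.
Σ NⱼSⱼ = 18251·38.3 + 2583·39.4 + 9164·19.7 = 981314.3.
n_{South} = 1147·18251·38.3 / 981314.3 = 817.0.

817.0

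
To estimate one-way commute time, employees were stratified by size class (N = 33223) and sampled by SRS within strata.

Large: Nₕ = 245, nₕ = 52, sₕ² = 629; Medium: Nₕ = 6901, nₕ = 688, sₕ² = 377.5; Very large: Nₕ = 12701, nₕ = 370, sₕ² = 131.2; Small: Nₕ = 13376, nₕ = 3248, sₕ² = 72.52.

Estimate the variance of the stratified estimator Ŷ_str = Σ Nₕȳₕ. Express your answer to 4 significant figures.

8.266 × 10^7

Var(Ŷ_str) = Σₕ Nₕ²(1 − fₕ)sₕ²/nₕ.
Large: 245²·(1 − 52/245)·629/52 = 571966.63.
Medium: 6901²·(1 − 688/6901)·377.5/688 = 2.3525664 × 10^7.
Very large: 12701²·(1 − 370/12701)·131.2/370 = 5.5535198 × 10^7.
Small: 13376²·(1 − 3248/13376)·72.52/3248 = 3.0247656 × 10^6.
Sum = 8.2657594 × 10^7.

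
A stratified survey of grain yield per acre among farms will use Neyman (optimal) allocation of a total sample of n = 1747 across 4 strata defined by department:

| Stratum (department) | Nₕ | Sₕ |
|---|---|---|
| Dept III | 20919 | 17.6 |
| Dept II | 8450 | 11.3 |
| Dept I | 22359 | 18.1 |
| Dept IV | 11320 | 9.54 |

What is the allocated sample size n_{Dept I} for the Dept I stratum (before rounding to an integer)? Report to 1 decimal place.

Neyman allocation: nₕ = n·NₕSₕ / Σⱼ NⱼSⱼ.
Σ NⱼSⱼ = 20919·17.6 + 8450·11.3 + 22359·18.1 + 11320·9.54 = 976350.1.
n_{Dept I} = 1747·22359·18.1 / 976350.1 = 724.1.

724.1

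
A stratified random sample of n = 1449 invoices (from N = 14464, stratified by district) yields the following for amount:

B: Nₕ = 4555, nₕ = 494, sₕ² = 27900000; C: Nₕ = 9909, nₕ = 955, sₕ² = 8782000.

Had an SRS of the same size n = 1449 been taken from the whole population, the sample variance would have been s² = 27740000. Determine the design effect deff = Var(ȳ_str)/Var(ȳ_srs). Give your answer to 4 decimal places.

0.5163

Var(ȳ_str) = Σ Wₕ²(1−fₕ)sₕ²/nₕ with Wₕ = Nₕ/14464:
  B: (4555/14464)²·(1−494/4555)·27900000/494 = 4993.6925
  C: (9909/14464)²·(1−955/9909)·8782000/955 = 3899.96
  → Var(ȳ_str) = 8893.6525.
Var(ȳ_srs) = (1 − 1449/14464)·27740000/1449 = 17226.372.
deff = 8893.6525 / 17226.372 = 0.5163.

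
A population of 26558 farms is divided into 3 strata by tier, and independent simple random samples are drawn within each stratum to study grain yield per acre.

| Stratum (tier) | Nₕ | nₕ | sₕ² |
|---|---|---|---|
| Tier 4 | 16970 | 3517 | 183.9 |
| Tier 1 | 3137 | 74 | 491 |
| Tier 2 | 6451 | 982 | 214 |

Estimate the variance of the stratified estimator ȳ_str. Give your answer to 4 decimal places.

Var(ȳ_str) = Σₕ Wₕ²(1 − fₕ)sₕ²/nₕ with Wₕ = Nₕ/N, N = 26558.
Tier 4: Wₕ = 0.63897884; term = 0.63897884²·(1 − 0.20724808)·183.9/3517 = 0.016924647.
Tier 1: Wₕ = 0.11811883; term = 0.11811883²·(1 − 0.02358942)·491/74 = 0.090390035.
Tier 2: Wₕ = 0.24290233; term = 0.24290233²·(1 − 0.15222446)·214/982 = 0.010900502.
Sum = 0.11821518.

0.1182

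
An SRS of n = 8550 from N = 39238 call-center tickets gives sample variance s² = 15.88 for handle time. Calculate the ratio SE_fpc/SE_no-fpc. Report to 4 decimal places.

0.8844

f = n/N = 8550/39238 = 0.21790101.
SE_no-fpc = √(s²/n) = 0.043096519; SE_fpc = √((1−f)s²/n) = 0.038112993.
Ratio = √(1−f) = 0.88436360.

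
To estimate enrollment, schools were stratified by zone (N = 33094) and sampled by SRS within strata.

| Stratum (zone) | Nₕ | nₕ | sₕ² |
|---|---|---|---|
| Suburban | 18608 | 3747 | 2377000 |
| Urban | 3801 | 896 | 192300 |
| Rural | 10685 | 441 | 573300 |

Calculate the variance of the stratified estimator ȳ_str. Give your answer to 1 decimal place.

292.3

Var(ȳ_str) = Σₕ Wₕ²(1 − fₕ)sₕ²/nₕ with Wₕ = Nₕ/N, N = 33094.
Suburban: Wₕ = 0.56227715; term = 0.56227715²·(1 − 0.20136500)·2377000/3747 = 160.17499.
Urban: Wₕ = 0.11485466; term = 0.11485466²·(1 − 0.23572744)·192300/896 = 2.1637982.
Rural: Wₕ = 0.32286819; term = 0.32286819²·(1 − 0.04127281)·573300/441 = 129.92386.
Sum = 292.26265.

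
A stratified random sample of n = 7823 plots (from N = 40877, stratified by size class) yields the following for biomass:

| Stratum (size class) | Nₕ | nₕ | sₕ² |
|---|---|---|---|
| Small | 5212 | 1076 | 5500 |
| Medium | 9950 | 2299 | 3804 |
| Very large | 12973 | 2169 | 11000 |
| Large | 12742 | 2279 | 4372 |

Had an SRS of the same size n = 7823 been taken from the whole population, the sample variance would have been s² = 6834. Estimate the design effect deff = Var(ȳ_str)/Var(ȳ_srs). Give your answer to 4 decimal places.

Var(ȳ_str) = Σ Wₕ²(1−fₕ)sₕ²/nₕ with Wₕ = Nₕ/40877:
  Small: (5212/40877)²·(1−1076/5212)·5500/1076 = 0.06594431
  Medium: (9950/40877)²·(1−2299/9950)·3804/2299 = 0.075384974
  Very large: (12973/40877)²·(1−2169/12973)·11000/2169 = 0.42540256
  Large: (12742/40877)²·(1−2279/12742)·4372/2279 = 0.15306349
  → Var(ȳ_str) = 0.71979533.
Var(ȳ_srs) = (1 − 7823/40877)·6834/7823 = 0.70639343.
deff = 0.71979533 / 0.70639343 = 1.0190.

1.0190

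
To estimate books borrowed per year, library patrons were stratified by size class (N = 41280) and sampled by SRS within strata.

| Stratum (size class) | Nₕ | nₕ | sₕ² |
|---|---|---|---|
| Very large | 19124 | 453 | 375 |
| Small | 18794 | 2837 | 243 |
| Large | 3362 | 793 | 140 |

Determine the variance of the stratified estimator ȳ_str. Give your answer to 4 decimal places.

0.1894

Var(ȳ_str) = Σₕ Wₕ²(1 − fₕ)sₕ²/nₕ with Wₕ = Nₕ/N, N = 41280.
Very large: Wₕ = 0.46327519; term = 0.46327519²·(1 − 0.02368751)·375/453 = 0.17346026.
Small: Wₕ = 0.45528101; term = 0.45528101²·(1 − 0.15095243)·243/2837 = 0.01507433.
Large: Wₕ = 0.08144380; term = 0.08144380²·(1 − 0.23587151)·140/793 = 8.948233 × 10^-4.
Sum = 0.18942941.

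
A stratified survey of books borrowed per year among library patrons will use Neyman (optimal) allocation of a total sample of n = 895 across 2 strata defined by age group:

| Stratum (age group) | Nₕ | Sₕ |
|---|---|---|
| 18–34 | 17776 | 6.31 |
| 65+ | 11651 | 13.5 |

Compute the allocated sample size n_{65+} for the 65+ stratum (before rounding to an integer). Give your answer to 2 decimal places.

522.44

Neyman allocation: nₕ = n·NₕSₕ / Σⱼ NⱼSⱼ.
Σ NⱼSⱼ = 17776·6.31 + 11651·13.5 = 269455.06.
n_{65+} = 895·11651·13.5 / 269455.06 = 522.44.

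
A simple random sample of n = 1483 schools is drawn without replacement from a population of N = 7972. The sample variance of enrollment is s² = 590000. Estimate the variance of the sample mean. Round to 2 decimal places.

Under SRS without replacement, Var(ȳ) = (1 − f)·s²/n with f = n/N = 1483/7972 = 0.18602609.
Var(ȳ) = (1 − 0.18602609)·590000/1483 = 0.81397391·397.84221 = 323.83318.

323.83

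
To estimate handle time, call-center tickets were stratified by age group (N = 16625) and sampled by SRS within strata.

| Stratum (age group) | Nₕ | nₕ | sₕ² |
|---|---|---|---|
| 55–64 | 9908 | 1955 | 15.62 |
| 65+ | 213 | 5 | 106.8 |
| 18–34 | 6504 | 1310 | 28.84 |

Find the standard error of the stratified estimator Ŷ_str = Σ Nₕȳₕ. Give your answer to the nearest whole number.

Var(Ŷ_str) = Σₕ Nₕ²(1 − fₕ)sₕ²/nₕ.
55–64: 9908²·(1 − 1955/9908)·15.62/1955 = 629580.47.
65+: 213²·(1 − 5/213)·106.8/5 = 946333.44.
18–34: 6504²·(1 − 1310/6504)·28.84/1310 = 743714.82.
Sum = 2.3196287 × 10^6.
SE = √(2.3196287 × 10^6) = 1523.

1523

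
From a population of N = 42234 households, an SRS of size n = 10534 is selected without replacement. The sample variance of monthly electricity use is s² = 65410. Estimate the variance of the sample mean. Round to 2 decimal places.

Under SRS without replacement, Var(ȳ) = (1 − f)·s²/n with f = n/N = 10534/42234 = 0.24941990.
Var(ȳ) = (1 − 0.24941990)·65410/10534 = 0.75058010·6.2094171 = 4.6606649.

4.66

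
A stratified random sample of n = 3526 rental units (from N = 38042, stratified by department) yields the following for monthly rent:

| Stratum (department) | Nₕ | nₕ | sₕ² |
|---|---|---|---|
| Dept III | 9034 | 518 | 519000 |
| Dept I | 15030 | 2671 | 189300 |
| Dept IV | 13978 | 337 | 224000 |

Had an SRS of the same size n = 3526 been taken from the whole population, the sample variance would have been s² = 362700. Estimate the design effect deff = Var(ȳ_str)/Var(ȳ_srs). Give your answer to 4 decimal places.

Var(ȳ_str) = Σ Wₕ²(1−fₕ)sₕ²/nₕ with Wₕ = Nₕ/38042:
  Dept III: (9034/38042)²·(1−518/9034)·519000/518 = 53.263126
  Dept I: (15030/38042)²·(1−2671/15030)·189300/2671 = 9.0968777
  Dept IV: (13978/38042)²·(1−337/13978)·224000/337 = 87.575511
  → Var(ȳ_str) = 149.93551.
Var(ȳ_srs) = (1 − 3526/38042)·362700/3526 = 93.330237.
deff = 149.93551 / 93.330237 = 1.6065.

1.6065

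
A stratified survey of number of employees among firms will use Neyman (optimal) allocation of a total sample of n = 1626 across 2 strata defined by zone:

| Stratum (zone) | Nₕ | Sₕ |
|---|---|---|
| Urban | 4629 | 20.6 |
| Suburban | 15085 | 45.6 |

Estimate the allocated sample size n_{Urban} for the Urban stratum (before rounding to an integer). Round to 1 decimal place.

Neyman allocation: nₕ = n·NₕSₕ / Σⱼ NⱼSⱼ.
Σ NⱼSⱼ = 4629·20.6 + 15085·45.6 = 783233.4.
n_{Urban} = 1626·4629·20.6 / 783233.4 = 198.0.

198.0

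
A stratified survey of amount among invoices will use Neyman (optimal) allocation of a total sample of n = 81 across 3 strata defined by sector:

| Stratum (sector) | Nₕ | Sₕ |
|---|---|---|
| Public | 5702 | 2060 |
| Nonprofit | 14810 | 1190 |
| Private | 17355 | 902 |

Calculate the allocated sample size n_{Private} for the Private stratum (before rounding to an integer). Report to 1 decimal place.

28.2

Neyman allocation: nₕ = n·NₕSₕ / Σⱼ NⱼSⱼ.
Σ NⱼSⱼ = 5702·2060 + 14810·1190 + 17355·902 = 4.502423 × 10^7.
n_{Private} = 81·17355·902 / (4.502423 × 10^7) = 28.2.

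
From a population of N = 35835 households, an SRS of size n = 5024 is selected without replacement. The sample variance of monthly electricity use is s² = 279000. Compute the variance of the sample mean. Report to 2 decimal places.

47.75

Under SRS without replacement, Var(ȳ) = (1 − f)·s²/n with f = n/N = 5024/35835 = 0.14019813.
Var(ȳ) = (1 − 0.14019813)·279000/5024 = 0.85980187·55.533439 = 47.747755.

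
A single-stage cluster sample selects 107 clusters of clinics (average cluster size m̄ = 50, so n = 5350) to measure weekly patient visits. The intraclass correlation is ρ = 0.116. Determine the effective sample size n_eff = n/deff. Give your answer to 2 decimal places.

deff = 1 + (50 − 1)·0.116 = 1 + 5.684 = 6.684.
n_eff = 5350 / 6.684 = 800.42.

800.42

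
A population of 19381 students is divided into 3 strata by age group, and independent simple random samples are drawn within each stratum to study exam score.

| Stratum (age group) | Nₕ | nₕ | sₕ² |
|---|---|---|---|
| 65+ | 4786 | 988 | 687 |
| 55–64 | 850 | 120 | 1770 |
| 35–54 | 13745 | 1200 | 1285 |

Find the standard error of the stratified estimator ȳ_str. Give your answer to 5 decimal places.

Var(ȳ_str) = Σₕ Wₕ²(1 − fₕ)sₕ²/nₕ with Wₕ = Nₕ/N, N = 19381.
65+: Wₕ = 0.24694288; term = 0.24694288²·(1 − 0.20643544)·687/988 = 0.033649226.
55–64: Wₕ = 0.04385739; term = 0.04385739²·(1 − 0.14117647)·1770/120 = 0.024365843.
35–54: Wₕ = 0.70919973; term = 0.70919973²·(1 − 0.08730447)·1285/1200 = 0.4915695.
Sum = 0.54958457.
SE = √(0.54958457) = 0.74134.

0.74134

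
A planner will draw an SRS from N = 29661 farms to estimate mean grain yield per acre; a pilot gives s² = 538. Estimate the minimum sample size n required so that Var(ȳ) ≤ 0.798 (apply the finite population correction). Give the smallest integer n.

660

Without fpc, n₀ = s²/D = 538/0.798 = 674.1855.
With fpc, (1 − n/N)·s²/n ≤ D requires n ≥ n₀/(1 + n₀/N) = 674.1855/(1 + 674.1855/29661) = 659.2020.
Rounding up, n = 660.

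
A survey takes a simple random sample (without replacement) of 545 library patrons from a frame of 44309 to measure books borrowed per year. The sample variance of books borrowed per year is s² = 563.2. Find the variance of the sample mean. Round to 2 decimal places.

1.02

Under SRS without replacement, Var(ȳ) = (1 − f)·s²/n with f = n/N = 545/44309 = 0.01229998.
Var(ȳ) = (1 − 0.01229998)·563.2/545 = 0.98770002·1.0333945 = 1.0206838.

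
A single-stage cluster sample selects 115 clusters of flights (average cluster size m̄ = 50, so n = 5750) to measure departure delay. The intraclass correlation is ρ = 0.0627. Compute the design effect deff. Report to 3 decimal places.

4.072

deff = 1 + (50 − 1)·0.0627 = 1 + 3.0723 = 4.0723.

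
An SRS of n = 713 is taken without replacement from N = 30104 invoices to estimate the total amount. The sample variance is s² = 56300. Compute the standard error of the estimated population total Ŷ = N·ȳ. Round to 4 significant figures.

264300

Var(Ŷ) = N²·Var(ȳ) = N²·(1 − n/N)·s²/n.
f = 713/30104 = 0.02368456; Var(ȳ) = 0.97631544·56300/713 = 77.091948.
Var(Ŷ) = 30104² · 77.091948 = 6.9864641 × 10^10.
SE(Ŷ) = √(6.9864641 × 10^10) = 264300.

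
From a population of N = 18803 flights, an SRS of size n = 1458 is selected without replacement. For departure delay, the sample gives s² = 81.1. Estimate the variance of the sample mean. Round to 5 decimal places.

Under SRS without replacement, Var(ȳ) = (1 − f)·s²/n with f = n/N = 1458/18803 = 0.07754082.
Var(ȳ) = (1 − 0.07754082)·81.1/1458 = 0.92245918·0.055624143 = 0.051311001.

0.05131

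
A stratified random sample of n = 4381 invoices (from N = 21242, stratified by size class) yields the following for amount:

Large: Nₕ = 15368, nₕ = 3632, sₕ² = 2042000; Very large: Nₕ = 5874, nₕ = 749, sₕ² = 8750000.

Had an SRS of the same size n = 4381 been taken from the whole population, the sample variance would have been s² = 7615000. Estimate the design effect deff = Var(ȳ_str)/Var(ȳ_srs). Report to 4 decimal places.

0.7278

Var(ȳ_str) = Σ Wₕ²(1−fₕ)sₕ²/nₕ with Wₕ = Nₕ/21242:
  Large: (15368/21242)²·(1−3632/15368)·2042000/3632 = 224.72767
  Very large: (5874/21242)²·(1−749/5874)·8750000/749 = 779.40509
  → Var(ȳ_str) = 1004.1328.
Var(ȳ_srs) = (1 − 4381/21242)·7615000/4381 = 1379.6997.
deff = 1004.1328 / 1379.6997 = 0.7278.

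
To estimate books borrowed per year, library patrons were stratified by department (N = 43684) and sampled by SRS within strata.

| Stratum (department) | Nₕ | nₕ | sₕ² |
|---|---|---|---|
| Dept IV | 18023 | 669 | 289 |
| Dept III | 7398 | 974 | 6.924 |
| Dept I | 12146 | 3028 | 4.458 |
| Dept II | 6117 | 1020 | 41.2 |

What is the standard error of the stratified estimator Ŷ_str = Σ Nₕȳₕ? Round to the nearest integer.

Var(Ŷ_str) = Σₕ Nₕ²(1 − fₕ)sₕ²/nₕ.
Dept IV: 18023²·(1 − 669/18023)·289/669 = 1.3511339 × 10^8.
Dept III: 7398²·(1 − 974/7398)·6.924/974 = 337845.36.
Dept I: 12146²·(1 − 3028/12146)·4.458/3028 = 163048.59.
Dept II: 6117²·(1 − 1020/6117)·41.2/1020 = 1.2593608 × 10^6.
Sum = 1.3687364 × 10^8.
SE = √(1.3687364 × 10^8) = 11699.

11699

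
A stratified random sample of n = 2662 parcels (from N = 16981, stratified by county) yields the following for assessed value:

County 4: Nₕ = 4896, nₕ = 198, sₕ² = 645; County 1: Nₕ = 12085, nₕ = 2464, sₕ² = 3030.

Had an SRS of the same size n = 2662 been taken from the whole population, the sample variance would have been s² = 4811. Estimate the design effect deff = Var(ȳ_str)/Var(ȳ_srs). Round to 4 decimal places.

0.4959

Var(ȳ_str) = Σ Wₕ²(1−fₕ)sₕ²/nₕ with Wₕ = Nₕ/16981:
  County 4: (4896/16981)²·(1−198/4896)·645/198 = 0.25984982
  County 1: (12085/16981)²·(1−2464/12085)·3030/2464 = 0.49584081
  → Var(ȳ_str) = 0.75569063.
Var(ȳ_srs) = (1 − 2662/16981)·4811/2662 = 1.5239711.
deff = 0.75569063 / 1.5239711 = 0.4959.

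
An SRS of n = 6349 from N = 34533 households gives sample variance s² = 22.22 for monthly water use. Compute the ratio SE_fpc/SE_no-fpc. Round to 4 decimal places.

0.9034

f = n/N = 6349/34533 = 0.18385313.
SE_no-fpc = √(s²/n) = 0.059158801; SE_fpc = √((1−f)s²/n) = 0.053444562.
Ratio = √(1−f) = 0.90340848.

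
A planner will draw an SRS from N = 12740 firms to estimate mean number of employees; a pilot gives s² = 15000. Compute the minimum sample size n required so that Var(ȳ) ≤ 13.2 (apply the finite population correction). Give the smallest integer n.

1044

Without fpc, n₀ = s²/D = 15000/13.2 = 1136.3636.
With fpc, (1 − n/N)·s²/n ≤ D requires n ≥ n₀/(1 + n₀/N) = 1136.3636/(1 + 1136.3636/12740) = 1043.3045.
Rounding up, n = 1044.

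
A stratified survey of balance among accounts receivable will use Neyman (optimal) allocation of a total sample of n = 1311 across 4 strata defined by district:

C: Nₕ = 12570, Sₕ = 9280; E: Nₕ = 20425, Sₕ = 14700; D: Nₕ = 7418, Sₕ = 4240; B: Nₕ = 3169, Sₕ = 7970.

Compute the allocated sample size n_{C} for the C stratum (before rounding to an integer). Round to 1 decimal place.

322.9

Neyman allocation: nₕ = n·NₕSₕ / Σⱼ NⱼSⱼ.
Σ NⱼSⱼ = 12570·9280 + 20425·14700 + 7418·4240 + 3169·7970 = 4.7360635 × 10^8.
n_{C} = 1311·12570·9280 / (4.7360635 × 10^8) = 322.9.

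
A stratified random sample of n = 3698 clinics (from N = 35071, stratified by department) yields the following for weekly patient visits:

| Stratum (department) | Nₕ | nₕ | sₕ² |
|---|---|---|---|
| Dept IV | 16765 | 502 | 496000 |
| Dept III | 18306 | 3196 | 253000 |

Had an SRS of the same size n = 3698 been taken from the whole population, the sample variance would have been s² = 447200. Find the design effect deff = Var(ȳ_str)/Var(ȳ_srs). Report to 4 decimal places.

2.1892

Var(ȳ_str) = Σ Wₕ²(1−fₕ)sₕ²/nₕ with Wₕ = Nₕ/35071:
  Dept IV: (16765/35071)²·(1−502/16765)·496000/502 = 219.02106
  Dept III: (18306/35071)²·(1−3196/18306)·253000/3196 = 17.80227
  → Var(ȳ_str) = 236.82333.
Var(ȳ_srs) = (1 − 3698/35071)·447200/3698 = 108.17896.
deff = 236.82333 / 108.17896 = 2.1892.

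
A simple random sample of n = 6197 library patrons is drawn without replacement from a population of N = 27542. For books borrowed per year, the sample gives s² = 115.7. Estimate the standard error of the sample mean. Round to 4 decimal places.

Under SRS without replacement, Var(ȳ) = (1 − f)·s²/n with f = n/N = 6197/27542 = 0.22500182.
Var(ȳ) = (1 − 0.22500182)·115.7/6197 = 0.77499818·0.018670324 = 0.014469467.
SE(ȳ) = √(0.014469467) = 0.1203.

0.1203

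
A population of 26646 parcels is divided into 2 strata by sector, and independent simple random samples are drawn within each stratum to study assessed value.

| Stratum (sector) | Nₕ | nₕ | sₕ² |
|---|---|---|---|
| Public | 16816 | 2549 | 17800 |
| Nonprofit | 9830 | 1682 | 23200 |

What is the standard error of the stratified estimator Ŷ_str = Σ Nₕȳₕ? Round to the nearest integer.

Var(Ŷ_str) = Σₕ Nₕ²(1 − fₕ)sₕ²/nₕ.
Public: 16816²·(1 − 2549/16816)·17800/2549 = 1.6753499 × 10^9.
Nonprofit: 9830²·(1 − 1682/9830)·23200/1682 = 1.1047564 × 10^9.
Sum = 2.7801063 × 10^9.
SE = √(2.7801063 × 10^9) = 52727.

52727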